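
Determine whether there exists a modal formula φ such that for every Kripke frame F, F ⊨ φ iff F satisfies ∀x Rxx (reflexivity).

Yes — defined by □r → r

The condition is reflexivity. A defining modal formula is □r → r.
Suppose □r→r is valid. At any x set V(r)={w : Rxw}. Then □r holds at x, so r holds at x, i.e. Rxx.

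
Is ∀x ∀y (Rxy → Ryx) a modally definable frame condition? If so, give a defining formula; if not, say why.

Yes: it is symmetry, defined by the B schema r → □◇r.
Suppose r→□◇r is valid. Take Rxy and set V(r)={x}. Then r at x, so □◇r at x, so ◇r at y, so some z with Ryz has r; z=x, i.e. Ryx.

Yes — defined by r → □◇r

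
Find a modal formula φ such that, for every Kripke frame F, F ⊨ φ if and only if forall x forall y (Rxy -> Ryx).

q → □◇q

A defining formula is q → □◇q (the B axiom).
Suppose q→□◇q is valid. Take Rxy and set V(q)={x}. Then q at x, so □◇q at x, so ◇q at y, so some z with Ryz has q; z=x, i.e. Ryx.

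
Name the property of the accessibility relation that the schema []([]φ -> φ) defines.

shift-reflexivity

This is the T□ axiom.
It corresponds to shift-reflexivity: forall x forall y (Rxy -> Ryy).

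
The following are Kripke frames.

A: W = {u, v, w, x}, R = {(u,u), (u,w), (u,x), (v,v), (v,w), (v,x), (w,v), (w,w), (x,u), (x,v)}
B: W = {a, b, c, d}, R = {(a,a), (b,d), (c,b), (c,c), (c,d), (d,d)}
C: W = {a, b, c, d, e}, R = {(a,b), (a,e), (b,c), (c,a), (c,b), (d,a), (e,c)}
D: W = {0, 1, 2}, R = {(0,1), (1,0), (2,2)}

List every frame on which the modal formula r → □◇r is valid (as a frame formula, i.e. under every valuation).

Frame correspondent (Sahlqvist): ∀x ∀y (Rxy → Ryx) — i.e. symmetry.
A: fails — Ruw but not Rwu.
B: fails — Rcd but not Rdc.
C: fails — Rab but not Rba.
D: condition met.
Valid on: D.

D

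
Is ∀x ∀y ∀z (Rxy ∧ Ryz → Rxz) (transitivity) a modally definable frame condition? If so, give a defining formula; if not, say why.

Yes, by □q → □□q

Yes: it is transitivity, defined by the 4 schema □q → □□q.
Suppose □q→□□q is valid. Take Rxy, Ryz and set V(q)={w : Rxw}. Then □q at x, so □□q at x, so □q at y, so q at z, i.e. Rxz.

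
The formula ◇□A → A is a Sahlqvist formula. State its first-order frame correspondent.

Symmetry

Replacing A by ¬A and contraposing gives the equivalent schema A → □◇A.
Suppose A→□◇A is valid. Take Rxy and set V(A)={x}. Then A at x, so □◇A at x, so ◇A at y, so some z with Ryz has A; z=x, i.e. Ryx.
Conversely, any frame satisfying ∀x ∀y (Rxy → Ryx) validates the schema.
Frame condition: ∀x ∀y (Rxy → Ryx).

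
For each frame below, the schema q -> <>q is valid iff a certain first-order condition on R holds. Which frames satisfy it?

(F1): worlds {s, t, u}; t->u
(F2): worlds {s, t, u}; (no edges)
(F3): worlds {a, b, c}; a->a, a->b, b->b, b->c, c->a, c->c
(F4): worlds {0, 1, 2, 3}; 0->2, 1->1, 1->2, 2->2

The schema corresponds to a generalized confluence (Geach) condition: forall x exists w (x = w & xRw).
(F1): fails — at s but no w with s=w and sRw.
(F2): fails — at s but no w with s=w and sRw.
(F3): ✓.
(F4): fails — at 0 but no w with 0=w and 0Rw.

(F3)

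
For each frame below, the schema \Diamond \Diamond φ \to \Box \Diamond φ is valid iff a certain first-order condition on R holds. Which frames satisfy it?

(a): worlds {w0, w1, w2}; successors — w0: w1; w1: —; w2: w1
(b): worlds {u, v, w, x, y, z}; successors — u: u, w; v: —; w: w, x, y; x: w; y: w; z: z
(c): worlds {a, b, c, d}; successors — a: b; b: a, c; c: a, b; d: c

The schema corresponds to a generalized confluence (Geach) condition: \forall x \forall y \forall z ((x R^2 y \wedge xRz) \to \exists w (y = w \wedge zRw)).
(a): holds.
(b): fails — uR²u, uRw but no t with u=t and wRt.
(c): fails — bR²a, bRa but no w with a=w and aRw.

(a)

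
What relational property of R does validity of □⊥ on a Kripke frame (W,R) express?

Emptiness of R

□⊥ is valid iff no world has any successor (otherwise □⊥ fails at any world with one).
Conversely, on a frame with emptiness of R the schema holds at every world under every valuation.
Frame condition: ∀x ∀y ¬Rxy.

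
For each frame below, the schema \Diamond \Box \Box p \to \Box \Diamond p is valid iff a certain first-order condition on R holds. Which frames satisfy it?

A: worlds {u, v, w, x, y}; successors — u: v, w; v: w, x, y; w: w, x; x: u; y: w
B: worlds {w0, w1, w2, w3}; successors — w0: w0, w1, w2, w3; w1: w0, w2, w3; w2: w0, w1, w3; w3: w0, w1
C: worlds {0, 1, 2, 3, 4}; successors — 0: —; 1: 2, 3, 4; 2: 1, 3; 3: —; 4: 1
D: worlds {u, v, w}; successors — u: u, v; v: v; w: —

The schema corresponds to a generalized confluence (Geach) condition: \forall x \forall y \forall z ((xRy \wedge xRz) \to \exists w (y R^2 w \wedge zRw)).
A: fails — vRx, vRx but no t with xR²t and xRt.
B: condition met.
C: fails — 1R2, 1R3 but no w with 2R²w and 3Rw.
D: condition met.

B, D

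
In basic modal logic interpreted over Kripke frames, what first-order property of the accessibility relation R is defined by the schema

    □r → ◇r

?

Suppose □r→◇r is valid. At any x set V(r)=W. Then □r at x, so ◇r at x, so x has a successor.
The converse is a direct semantic check.
So the correspondent is seriality.

seriality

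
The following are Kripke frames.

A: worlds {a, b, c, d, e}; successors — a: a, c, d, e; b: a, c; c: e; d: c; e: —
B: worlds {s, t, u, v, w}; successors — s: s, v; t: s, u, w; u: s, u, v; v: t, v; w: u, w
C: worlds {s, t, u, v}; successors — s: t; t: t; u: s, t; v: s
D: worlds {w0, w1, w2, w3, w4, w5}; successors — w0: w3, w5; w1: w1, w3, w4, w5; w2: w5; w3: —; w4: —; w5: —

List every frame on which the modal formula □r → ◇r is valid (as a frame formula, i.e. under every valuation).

The schema corresponds to seriality: ∀x ∃y Rxy.
A: fails — world e has no successor.
B: condition met.
C: condition met.
D: fails — world w3 has no successor.

B, C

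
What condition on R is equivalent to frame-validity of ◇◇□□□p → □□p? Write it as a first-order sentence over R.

∀x ∀y ∀z ((xR²y ∧ xR²z) → ∃w (yR³w ∧ z = w))

This is a Sahlqvist (Geach-type) schema ◇^2□^3p → □^2◇^0p.
Minimal-valuation argument: fix x; take any y with xR^2y and any z with xR^2z. Set V(p) to the set of worlds R-reachable from y in exactly 3 steps. Then □^3p holds at y, so the antecedent holds at x; validity forces ◇^0p at z, giving a w with zR^0w and yR^3w.
First-order correspondent: ∀x ∀y ∀z ((xR²y ∧ xR²z) → ∃w (yR³w ∧ z = w)).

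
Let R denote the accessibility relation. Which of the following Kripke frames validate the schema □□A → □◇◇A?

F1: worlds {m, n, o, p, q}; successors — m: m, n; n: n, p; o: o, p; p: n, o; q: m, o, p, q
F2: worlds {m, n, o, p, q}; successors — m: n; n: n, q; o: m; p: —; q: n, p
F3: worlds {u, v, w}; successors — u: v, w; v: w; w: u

Frame correspondent (Sahlqvist): ∀x ∀z (xRz → ∃w (xR²w ∧ zR²w)) — i.e. a generalized confluence (Geach) condition.
F1: condition met.
F2: fails — qRp but no w with qR²w and pR²w.
F3: fails — vRw but no t with vR²t and wR²t.
Valid on: F1.

F1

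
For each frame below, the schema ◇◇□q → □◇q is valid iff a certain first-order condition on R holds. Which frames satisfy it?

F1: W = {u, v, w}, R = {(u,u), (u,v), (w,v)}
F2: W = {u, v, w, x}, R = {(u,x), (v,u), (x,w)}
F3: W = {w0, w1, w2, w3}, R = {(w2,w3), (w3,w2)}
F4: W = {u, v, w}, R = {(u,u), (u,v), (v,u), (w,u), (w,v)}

The schema corresponds to a generalized confluence (Geach) condition: ∀x ∀y ∀z ((xR²y ∧ xRz) → ∃w (yRw ∧ zRw)).
F1: fails — uR²u, uRv but no t with uRt and vRt.
F2: fails — uR²w, uRx but no t with wRt and xRt.
F3: fails — w2R²w2, w2Rw3 but no w with w2Rw and w3Rw.
F4: satisfies the condition.

F4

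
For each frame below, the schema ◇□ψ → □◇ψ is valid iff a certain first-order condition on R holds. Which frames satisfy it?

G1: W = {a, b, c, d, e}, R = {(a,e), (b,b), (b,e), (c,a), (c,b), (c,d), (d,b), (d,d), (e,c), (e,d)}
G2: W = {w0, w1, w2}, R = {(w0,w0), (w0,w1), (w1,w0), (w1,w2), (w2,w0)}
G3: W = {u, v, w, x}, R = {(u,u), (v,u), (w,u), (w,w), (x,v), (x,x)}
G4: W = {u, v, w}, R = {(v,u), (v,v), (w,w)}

G2

This is the axiom for convergence; its first-order frame correspondent is ∀x ∀y ∀z (Rxy ∧ Rxz → ∃w (Ryw ∧ Rzw)).
G1: fails — Rbb and Rbe but b and e have no common successor.
G2: condition met.
G3: fails — Rxx and Rxv but x and v have no common successor.
G4: fails — Rvu and Rvu but u and u have no common successor.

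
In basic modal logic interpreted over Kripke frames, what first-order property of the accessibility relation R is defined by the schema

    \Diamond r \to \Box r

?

partial functionality

This is the CD axiom.
It corresponds to partial functionality: \forall x \forall y \forall z (Rxy \wedge Rxz \to y = z).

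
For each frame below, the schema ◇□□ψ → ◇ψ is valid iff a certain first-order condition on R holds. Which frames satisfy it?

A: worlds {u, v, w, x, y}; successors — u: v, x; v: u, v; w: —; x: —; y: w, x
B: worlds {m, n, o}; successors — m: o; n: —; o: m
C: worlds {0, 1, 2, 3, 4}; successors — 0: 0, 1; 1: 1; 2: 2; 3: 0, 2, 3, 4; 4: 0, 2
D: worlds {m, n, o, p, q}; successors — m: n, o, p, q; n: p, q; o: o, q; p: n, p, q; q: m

B, C, D

The schema corresponds to a generalized confluence (Geach) condition: ∀x ∀y (xRy → ∃w (yR²w ∧ xRw)).
A: fails — uRx but no t with xR²t and uRt.
B: ✓.
C: ✓.
D: ✓.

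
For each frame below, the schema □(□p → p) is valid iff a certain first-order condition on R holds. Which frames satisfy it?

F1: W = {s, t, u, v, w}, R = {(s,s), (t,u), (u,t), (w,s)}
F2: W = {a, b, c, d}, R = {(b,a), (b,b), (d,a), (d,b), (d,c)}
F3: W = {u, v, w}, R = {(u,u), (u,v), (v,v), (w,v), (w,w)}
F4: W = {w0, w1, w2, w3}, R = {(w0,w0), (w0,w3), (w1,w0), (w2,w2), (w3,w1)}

The schema corresponds to shift-reflexivity: ∀x ∀y (Rxy → Ryy).
F1: fails — Rut but not Rtt.
F2: fails — Rdc but not Rcc.
F3: holds.
F4: fails — Rw3w1 but not Rw1w1.

F3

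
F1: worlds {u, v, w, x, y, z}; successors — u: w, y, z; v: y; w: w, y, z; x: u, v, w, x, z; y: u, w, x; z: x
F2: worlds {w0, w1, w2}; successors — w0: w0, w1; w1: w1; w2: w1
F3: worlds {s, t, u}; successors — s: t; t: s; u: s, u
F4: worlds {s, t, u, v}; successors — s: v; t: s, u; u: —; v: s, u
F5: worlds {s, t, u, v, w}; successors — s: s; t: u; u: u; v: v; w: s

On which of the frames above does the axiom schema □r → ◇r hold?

F1, F2, F3, F5

This is the axiom for seriality; its first-order frame correspondent is ∀x ∃y Rxy.
F1: satisfies the condition.
F2: satisfies the condition.
F3: satisfies the condition.
F4: fails — world u has no successor.
F5: satisfies the condition.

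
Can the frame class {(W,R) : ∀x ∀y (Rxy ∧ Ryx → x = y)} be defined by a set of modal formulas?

If a class were modally definable it would be closed under surjective bounded morphisms (Goldblatt–Thomason).
The 4-cycle (worlds a,b,c,d with a→b→c→d→a) is antisymmetric. Sending even-indexed worlds to s and odd-indexed worlds to t is a surjective bounded morphism onto the two-world frame with s↔t, which is not antisymmetric.
So the class is not modally definable.

Not definable by any modal formula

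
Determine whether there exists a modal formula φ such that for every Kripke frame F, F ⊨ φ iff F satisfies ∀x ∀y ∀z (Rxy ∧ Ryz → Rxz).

Yes, by □p → □□p

Yes: it is transitivity, defined by the 4 schema □p → □□p.
Suppose □p→□□p is valid. Take Rxy, Ryz and set V(p)={w : Rxw}. Then □p at x, so □□p at x, so □p at y, so p at z, i.e. Rxz.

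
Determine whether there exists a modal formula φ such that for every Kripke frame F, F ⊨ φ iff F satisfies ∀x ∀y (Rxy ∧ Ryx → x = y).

If a class were modally definable it would be closed under surjective bounded morphisms (Goldblatt–Thomason).
The 4-cycle (worlds w0,w1,w2,w3 with w0→w1→w2→w3→w0) is antisymmetric. Sending even-indexed worlds to a and odd-indexed worlds to b is a surjective bounded morphism onto the two-world frame with a↔b, which is not antisymmetric.
So the class is not modally definable.

Not modally definable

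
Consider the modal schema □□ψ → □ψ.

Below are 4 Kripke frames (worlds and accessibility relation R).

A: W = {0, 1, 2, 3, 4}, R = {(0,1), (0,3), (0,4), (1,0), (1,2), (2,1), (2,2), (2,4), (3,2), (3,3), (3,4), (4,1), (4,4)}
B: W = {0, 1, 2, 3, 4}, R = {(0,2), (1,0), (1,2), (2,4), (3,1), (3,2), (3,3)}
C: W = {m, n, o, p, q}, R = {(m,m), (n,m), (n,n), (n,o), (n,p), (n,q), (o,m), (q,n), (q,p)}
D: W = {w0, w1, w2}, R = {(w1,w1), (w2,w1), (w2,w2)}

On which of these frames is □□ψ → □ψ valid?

This is the axiom for density; its first-order frame correspondent is ∀x ∀y (Rxy → ∃z (Rxz ∧ Rzy)).
A: fails — R10 but no z with R1z and Rz0.
B: fails — R10 but no z with R1z and Rz0.
C: ✓.
D: ✓.
Valid on: C, D.

C, D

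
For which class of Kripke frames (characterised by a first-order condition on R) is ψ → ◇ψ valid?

Reflexivity

Replacing ψ by ¬ψ and contraposing gives the equivalent schema □ψ → ψ.
Suppose □ψ→ψ is valid. At any x set V(ψ)={w : Rxw}. Then □ψ holds at x, so ψ holds at x, i.e. Rxx.
The converse is a direct semantic check.
So the correspondent is reflexivity.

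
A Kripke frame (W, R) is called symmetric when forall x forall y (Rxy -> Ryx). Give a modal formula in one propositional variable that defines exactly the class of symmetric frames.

q → □◇q

A defining formula is q → □◇q (the B axiom).
Suppose q→□◇q is valid. Take Rxy and set V(q)={x}. Then q at x, so □◇q at x, so ◇q at y, so some z with Ryz has q; z=x, i.e. Ryx.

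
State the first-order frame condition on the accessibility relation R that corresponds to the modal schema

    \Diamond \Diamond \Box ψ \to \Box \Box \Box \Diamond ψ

This is a Sahlqvist (Geach-type) schema ◇^2□^1ψ → □^3◇^1ψ.
First-order correspondent: \forall x \forall y \forall z ((x R^2 y \wedge x R^3 z) \to \exists w (yRw \wedge zRw)).

\forall x \forall y \forall z ((x R^2 y \wedge x R^3 z) \to \exists w (yRw \wedge zRw))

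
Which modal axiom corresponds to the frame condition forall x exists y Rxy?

□p → ◇p

A defining formula is □p → ◇p (the D axiom).
Suppose □p→◇p is valid. At any x set V(p)=W. Then □p at x, so ◇p at x, so x has a successor.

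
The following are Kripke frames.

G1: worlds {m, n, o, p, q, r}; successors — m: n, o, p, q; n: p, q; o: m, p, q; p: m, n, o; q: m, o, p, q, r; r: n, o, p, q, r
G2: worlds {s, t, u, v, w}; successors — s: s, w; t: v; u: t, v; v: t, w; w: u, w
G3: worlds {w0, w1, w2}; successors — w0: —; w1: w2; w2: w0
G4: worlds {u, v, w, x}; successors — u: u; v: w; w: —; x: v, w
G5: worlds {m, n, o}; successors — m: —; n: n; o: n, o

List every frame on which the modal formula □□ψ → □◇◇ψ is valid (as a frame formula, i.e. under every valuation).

This is the axiom for a generalized confluence (Geach) condition; its first-order frame correspondent is ∀x ∀z (xRz → ∃w (xR²w ∧ zR²w)).
G1: condition met.
G2: condition met.
G3: fails — w1Rw2 but no w with w1R²w and w2R²w.
G4: fails — vRw but no t with vR²t and wR²t.
G5: condition met.

G1, G2, G5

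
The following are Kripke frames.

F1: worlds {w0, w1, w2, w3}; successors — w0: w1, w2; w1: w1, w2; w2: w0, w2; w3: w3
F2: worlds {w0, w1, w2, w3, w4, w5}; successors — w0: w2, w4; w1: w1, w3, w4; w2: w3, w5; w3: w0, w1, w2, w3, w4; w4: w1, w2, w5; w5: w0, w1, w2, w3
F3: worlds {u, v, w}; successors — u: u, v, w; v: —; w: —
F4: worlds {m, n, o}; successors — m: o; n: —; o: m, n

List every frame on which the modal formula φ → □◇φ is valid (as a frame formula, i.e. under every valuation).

none

This is the axiom for symmetry; its first-order frame correspondent is ∀x ∀y (Rxy → Ryx).
F1: fails — Rw1w2 but not Rw2w1.
F2: fails — Rw5w1 but not Rw1w5.
F3: fails — Ruv but not Rvu.
F4: fails — Ron but not Rno.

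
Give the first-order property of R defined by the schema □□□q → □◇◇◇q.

∀x ∀z (xRz → ∃w (xR³w ∧ zR³w))

This is a Sahlqvist (Geach-type) schema ◇^0□^3q → □^1◇^3q.
First-order correspondent: ∀x ∀z (xRz → ∃w (xR³w ∧ zR³w)).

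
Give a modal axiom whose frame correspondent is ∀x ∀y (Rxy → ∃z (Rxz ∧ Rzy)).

□□r → □r

The condition is density. The C4 schema □□r → □r defines it.
Suppose □□r→□r is valid. Take Rxy and set V(r)={w : xR²w}. Then □□r at x, so □r at x, so r at y, i.e. ∃z(Rxz∧Rzy).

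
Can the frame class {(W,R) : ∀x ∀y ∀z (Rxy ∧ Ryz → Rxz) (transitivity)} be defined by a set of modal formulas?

Definable; □r → □□r defines it

Yes: it is transitivity, defined by the 4 schema □r → □□r.
Suppose □r→□□r is valid. Take Rxy, Ryz and set V(r)={w : Rxw}. Then □r at x, so □□r at x, so □r at y, so r at z, i.e. Rxz.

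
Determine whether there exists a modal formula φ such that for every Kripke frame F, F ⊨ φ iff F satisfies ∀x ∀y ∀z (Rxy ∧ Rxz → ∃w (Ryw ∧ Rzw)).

Yes, by ◇□q → □◇q

Yes: it is convergence, defined by the .2 schema ◇□q → □◇q.
Suppose ◇□q→□◇q is valid. Take Rxy, Rxz and set V(q)={w : Ryw}. Then □q at y so ◇□q at x, so □◇q at x, so ◇q at z, giving w with Rzw and Ryw.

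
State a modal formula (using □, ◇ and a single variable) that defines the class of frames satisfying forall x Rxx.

□ψ → ψ

A defining formula is □ψ → ψ (the T axiom).
Suppose □ψ→ψ is valid. At any x set V(ψ)={w : Rxw}. Then □ψ holds at x, so ψ holds at x, i.e. Rxx.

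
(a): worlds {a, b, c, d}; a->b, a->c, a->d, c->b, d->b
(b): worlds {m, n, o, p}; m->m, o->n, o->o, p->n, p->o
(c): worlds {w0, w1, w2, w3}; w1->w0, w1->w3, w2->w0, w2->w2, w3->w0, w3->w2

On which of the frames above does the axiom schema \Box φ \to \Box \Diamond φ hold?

Frame correspondent (Sahlqvist): \forall x \forall z (xRz \to \exists w (xRw \wedge zRw)) — i.e. a generalized confluence (Geach) condition.
(a): fails — aRb but no w with aRw and bRw.
(b): fails — oRn but no w with oRw and nRw.
(c): fails — w1Rw0 but no w with w1Rw and w0Rw.
Valid on no frame.

none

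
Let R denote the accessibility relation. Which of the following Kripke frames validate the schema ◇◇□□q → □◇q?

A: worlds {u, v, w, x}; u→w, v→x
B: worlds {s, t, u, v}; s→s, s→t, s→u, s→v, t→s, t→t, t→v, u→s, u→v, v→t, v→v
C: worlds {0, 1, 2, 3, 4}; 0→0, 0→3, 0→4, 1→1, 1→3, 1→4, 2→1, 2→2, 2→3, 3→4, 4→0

A, B

This is the axiom for a generalized confluence (Geach) condition; its first-order frame correspondent is ∀x ∀y ∀z ((xR²y ∧ xRz) → ∃w (yR²w ∧ zRw)).
A: satisfies the condition.
B: satisfies the condition.
C: fails — 0R²3, 0R3 but no w with 3R²w and 3Rw.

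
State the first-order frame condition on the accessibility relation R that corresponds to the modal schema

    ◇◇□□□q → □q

This is a Sahlqvist (Geach-type) schema ◇^2□^3q → □^1◇^0q.
First-order correspondent: ∀x ∀y ∀z ((xR²y ∧ xRz) → ∃w (yR³w ∧ z = w)).

∀x ∀y ∀z ((xR²y ∧ xRz) → ∃w (yR³w ∧ z = w))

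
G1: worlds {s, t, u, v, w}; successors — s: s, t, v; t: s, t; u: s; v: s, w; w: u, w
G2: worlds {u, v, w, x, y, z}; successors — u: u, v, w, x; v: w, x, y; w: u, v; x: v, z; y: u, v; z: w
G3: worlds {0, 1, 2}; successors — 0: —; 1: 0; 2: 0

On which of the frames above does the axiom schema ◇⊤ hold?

Frame correspondent (Sahlqvist): ∀x ∃y Rxy — i.e. seriality.
G1: ✓.
G2: ✓.
G3: fails — world 0 has no successor.

G1, G2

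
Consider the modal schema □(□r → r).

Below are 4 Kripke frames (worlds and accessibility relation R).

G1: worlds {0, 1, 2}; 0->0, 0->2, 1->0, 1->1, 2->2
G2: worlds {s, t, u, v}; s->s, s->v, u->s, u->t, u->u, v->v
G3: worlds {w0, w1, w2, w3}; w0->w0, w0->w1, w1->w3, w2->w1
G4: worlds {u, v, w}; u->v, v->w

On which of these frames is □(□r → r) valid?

G1

Frame correspondent (Sahlqvist): ∀x ∀y (Rxy → Ryy) — i.e. shift-reflexivity.
G1: condition met.
G2: fails — Rut but not Rtt.
G3: fails — Rw0w1 but not Rw1w1.
G4: fails — Ruv but not Rvv.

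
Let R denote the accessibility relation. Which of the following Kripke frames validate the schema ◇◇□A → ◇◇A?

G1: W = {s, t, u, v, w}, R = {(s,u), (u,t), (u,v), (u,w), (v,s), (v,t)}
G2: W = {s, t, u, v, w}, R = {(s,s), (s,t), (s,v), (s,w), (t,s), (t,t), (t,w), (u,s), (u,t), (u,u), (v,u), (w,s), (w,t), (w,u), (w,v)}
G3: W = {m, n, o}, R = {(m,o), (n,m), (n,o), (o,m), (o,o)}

The schema corresponds to a generalized confluence (Geach) condition: ∀x ∀y (xR²y → ∃w (yRw ∧ xR²w)).
G1: fails — sR²t but no w* with tRw* and sR²w*.
G2: ✓.
G3: ✓.
Valid on: G2, G3.

G2, G3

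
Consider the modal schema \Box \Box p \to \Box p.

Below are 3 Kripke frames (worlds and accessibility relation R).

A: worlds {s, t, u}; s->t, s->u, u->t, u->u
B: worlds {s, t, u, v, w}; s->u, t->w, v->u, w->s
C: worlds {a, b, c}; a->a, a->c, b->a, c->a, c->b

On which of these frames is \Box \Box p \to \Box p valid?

A

The schema corresponds to density: \forall x \forall y (Rxy \to \exists z (Rxz \wedge Rzy)).
A: holds.
B: fails — Rsu but no z with Rsz and Rzu.
C: fails — Rcb but no z with Rcz and Rzb.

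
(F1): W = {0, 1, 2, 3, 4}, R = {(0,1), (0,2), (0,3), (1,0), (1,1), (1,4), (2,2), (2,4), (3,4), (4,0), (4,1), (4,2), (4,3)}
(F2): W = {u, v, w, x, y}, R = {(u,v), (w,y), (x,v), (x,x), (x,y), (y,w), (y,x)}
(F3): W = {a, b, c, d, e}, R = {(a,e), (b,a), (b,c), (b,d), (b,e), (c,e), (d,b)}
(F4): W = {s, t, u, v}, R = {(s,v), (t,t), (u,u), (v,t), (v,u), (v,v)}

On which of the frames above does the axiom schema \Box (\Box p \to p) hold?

(F4)

This is the axiom for shift-reflexivity; its first-order frame correspondent is \forall x \forall y (Rxy \to Ryy).
(F1): fails — R10 but not R00.
(F2): fails — Ruv but not Rvv.
(F3): fails — Rbc but not Rcc.
(F4): satisfies the condition.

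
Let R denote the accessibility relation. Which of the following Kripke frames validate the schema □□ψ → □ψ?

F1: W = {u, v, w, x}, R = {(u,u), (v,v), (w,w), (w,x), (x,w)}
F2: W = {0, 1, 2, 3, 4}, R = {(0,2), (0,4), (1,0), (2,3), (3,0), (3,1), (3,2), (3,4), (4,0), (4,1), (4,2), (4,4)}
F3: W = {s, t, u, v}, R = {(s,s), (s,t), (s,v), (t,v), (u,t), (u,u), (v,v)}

Frame correspondent (Sahlqvist): ∀x ∀y (Rxy → ∃z (Rxz ∧ Rzy)) — i.e. density.
F1: satisfies the condition.
F2: fails — R10 but no z with R1z and Rz0.
F3: satisfies the condition.
Valid on: F1, F3.

F1, F3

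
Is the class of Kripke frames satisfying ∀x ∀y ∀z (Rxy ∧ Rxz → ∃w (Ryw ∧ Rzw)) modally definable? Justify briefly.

Definable; ◇□p → □◇p defines it

Yes: it is convergence, defined by the .2 schema ◇□p → □◇p.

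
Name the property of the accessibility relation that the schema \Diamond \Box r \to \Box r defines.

This is a form of the 5 axiom.
It corresponds to the Euclidean property: \forall x \forall y \forall z (Rxy \wedge Rxz \to Ryz).

the Euclidean property: \forall x \forall y \forall z (Rxy \wedge Rxz \to Ryz)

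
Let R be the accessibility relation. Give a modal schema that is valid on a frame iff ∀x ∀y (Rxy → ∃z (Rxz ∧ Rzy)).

□□p → □p

This is density; the standard corresponding axiom is C4: □□p → □p.
Suppose □□p→□p is valid. Take Rxy and set V(p)={w : xR²w}. Then □□p at x, so □p at x, so p at y, i.e. ∃z(Rxz∧Rzy).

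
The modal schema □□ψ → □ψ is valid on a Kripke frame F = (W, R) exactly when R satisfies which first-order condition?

Suppose □□ψ→□ψ is valid. Take Rxy and set V(ψ)={w : xR²w}. Then □□ψ at x, so □ψ at x, so ψ at y, i.e. ∃z(Rxz∧Rzy).
Conversely, any frame satisfying ∀x ∀y (Rxy → ∃z (Rxz ∧ Rzy)) validates the schema.
So the correspondent is density.

density: ∀x ∀y (Rxy → ∃z (Rxz ∧ Rzy))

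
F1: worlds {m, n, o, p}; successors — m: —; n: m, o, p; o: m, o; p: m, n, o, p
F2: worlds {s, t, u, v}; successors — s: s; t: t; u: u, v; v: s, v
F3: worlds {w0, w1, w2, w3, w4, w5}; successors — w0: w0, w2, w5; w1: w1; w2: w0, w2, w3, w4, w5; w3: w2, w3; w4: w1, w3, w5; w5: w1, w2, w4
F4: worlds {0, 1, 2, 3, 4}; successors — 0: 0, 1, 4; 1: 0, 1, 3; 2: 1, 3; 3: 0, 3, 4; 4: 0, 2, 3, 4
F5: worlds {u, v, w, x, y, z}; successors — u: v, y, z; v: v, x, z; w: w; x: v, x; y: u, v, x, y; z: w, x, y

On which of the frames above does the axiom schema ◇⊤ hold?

F2, F3, F4, F5

Frame correspondent (Sahlqvist): ∀x ∃y Rxy — i.e. seriality.
F1: fails — world m has no successor.
F2: ✓.
F3: ✓.
F4: ✓.
F5: ✓.
Valid on: F2, F3, F4, F5.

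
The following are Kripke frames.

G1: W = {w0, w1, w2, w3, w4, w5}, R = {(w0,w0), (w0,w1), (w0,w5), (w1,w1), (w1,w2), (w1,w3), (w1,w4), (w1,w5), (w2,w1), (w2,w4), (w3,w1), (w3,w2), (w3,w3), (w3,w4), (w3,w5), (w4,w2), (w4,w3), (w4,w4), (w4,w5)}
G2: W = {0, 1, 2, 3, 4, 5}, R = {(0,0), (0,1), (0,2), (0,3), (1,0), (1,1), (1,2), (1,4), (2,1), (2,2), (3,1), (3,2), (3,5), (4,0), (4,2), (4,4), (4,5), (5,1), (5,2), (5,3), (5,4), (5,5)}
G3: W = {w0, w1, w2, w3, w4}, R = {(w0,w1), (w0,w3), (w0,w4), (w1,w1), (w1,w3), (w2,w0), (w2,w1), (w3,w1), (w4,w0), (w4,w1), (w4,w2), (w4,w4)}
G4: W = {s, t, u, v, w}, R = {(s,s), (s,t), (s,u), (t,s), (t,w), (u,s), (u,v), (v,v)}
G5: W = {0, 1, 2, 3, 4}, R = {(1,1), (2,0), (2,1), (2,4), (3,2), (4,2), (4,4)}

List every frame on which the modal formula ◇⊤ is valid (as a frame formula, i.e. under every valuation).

The schema corresponds to seriality: ∀x ∃y Rxy.
G1: fails — world w5 has no successor.
G2: satisfies the condition.
G3: satisfies the condition.
G4: fails — world w has no successor.
G5: fails — world 0 has no successor.
Valid on: G2, G3.

G2, G3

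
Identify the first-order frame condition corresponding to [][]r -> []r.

Density

This is the C4 axiom.
It corresponds to density: forall x forall y (Rxy -> exists z (Rxz & Rzy)).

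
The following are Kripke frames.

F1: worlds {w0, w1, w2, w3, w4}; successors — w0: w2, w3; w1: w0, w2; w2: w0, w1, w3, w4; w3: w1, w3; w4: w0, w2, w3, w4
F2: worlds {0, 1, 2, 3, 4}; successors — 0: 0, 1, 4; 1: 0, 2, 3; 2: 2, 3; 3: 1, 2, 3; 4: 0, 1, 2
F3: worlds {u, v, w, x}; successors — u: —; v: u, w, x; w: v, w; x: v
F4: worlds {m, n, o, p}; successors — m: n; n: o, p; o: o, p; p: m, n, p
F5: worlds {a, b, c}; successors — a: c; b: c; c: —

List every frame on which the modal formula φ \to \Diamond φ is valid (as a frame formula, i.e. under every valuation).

none

This is the axiom for reflexivity; its first-order frame correspondent is \forall x Rxx.
F1: fails — world w0 does not see itself.
F2: fails — world 1 does not see itself.
F3: fails — world u does not see itself.
F4: fails — world m does not see itself.
F5: fails — world a does not see itself.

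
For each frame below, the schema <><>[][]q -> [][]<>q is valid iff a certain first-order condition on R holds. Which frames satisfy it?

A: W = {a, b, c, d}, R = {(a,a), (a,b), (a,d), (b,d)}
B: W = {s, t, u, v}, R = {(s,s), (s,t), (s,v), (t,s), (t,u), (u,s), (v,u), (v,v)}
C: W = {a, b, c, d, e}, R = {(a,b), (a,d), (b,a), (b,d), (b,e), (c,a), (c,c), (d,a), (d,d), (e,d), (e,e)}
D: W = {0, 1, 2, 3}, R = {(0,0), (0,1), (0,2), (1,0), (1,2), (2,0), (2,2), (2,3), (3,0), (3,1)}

B, C, D

The schema corresponds to a generalized confluence (Geach) condition: forall x forall y forall z ((x R^2 y & x R^2 z) -> exists w (y R^2 w & zRw)).
A: fails — aR²a, aR²d but no w with aR²w and dRw.
B: holds.
C: holds.
D: holds.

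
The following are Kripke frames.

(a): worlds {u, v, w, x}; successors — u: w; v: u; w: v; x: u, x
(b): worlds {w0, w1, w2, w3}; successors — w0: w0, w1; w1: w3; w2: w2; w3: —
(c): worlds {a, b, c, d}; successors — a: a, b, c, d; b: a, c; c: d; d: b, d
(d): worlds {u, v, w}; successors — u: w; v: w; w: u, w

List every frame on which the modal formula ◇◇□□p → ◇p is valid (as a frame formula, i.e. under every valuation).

The schema corresponds to a generalized confluence (Geach) condition: ∀x ∀y (xR²y → ∃w (yR²w ∧ xRw)).
(a): fails — xR²u but no t with uR²t and xRt.
(b): fails — w0R²w1 but no w with w1R²w and w0Rw.
(c): fails — bR²c but no w with cR²w and bRw.
(d): condition met.
Valid on: (d).

(d)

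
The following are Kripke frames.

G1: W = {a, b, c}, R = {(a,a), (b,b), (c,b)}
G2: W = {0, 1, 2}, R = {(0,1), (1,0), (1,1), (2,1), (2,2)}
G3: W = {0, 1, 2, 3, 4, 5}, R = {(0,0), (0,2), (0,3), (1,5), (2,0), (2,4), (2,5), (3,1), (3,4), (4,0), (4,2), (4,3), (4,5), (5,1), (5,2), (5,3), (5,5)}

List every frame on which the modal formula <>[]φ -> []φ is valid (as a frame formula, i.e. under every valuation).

This is the axiom for the Euclidean property; its first-order frame correspondent is forall x forall y forall z (Rxy & Rxz -> Ryz).
G1: ✓.
G2: fails — R10 and R10 but not R00.
G3: fails — R02 and R02 but not R22.
Valid on: G1.

G1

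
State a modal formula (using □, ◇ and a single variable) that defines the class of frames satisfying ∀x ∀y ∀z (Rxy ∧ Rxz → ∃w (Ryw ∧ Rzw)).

◇□q → □◇q

The condition is convergence. The .2 schema ◇□q → □◇q defines it.
Suppose ◇□q→□◇q is valid. Take Rxy, Rxz and set V(q)={w : Ryw}. Then □q at y so ◇□q at x, so □◇q at x, so ◇q at z, giving w with Rzw and Ryw.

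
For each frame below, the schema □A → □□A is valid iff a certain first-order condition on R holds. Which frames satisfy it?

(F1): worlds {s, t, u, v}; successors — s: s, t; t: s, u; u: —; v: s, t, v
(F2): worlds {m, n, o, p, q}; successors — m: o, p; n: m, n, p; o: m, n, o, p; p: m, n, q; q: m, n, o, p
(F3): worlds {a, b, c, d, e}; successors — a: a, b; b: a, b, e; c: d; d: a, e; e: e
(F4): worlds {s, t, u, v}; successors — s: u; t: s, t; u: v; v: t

none

Frame correspondent (Sahlqvist): ∀x ∀y ∀z (Rxy ∧ Ryz → Rxz) — i.e. transitivity.
(F1): fails — Rvt and Rtu but not Rvu.
(F2): fails — Rop and Rpq but not Roq.
(F3): fails — Rcd and Rde but not Rce.
(F4): fails — Ruv and Rvt but not Rut.
Valid on no frame.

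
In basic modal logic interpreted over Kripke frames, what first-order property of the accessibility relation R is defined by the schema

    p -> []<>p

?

Suppose p→□◇p is valid. Take Rxy and set V(p)={x}. Then p at x, so □◇p at x, so ◇p at y, so some z with Ryz has p; z=x, i.e. Ryx.
Conversely, on a frame with symmetry the schema holds at every world under every valuation.
Frame condition: forall x forall y (Rxy -> Ryx).

symmetry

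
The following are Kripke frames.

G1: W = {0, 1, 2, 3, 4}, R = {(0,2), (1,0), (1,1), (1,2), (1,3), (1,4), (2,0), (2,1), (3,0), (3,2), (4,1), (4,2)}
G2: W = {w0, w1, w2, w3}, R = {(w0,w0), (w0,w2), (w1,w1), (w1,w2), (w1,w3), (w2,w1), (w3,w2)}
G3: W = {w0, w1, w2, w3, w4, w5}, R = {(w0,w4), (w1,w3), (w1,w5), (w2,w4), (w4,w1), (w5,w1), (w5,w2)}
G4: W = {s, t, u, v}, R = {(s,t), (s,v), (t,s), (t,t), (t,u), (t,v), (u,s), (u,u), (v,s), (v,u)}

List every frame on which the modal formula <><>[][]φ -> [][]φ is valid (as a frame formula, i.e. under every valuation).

Frame correspondent (Sahlqvist): forall x forall y forall z ((x R^2 y & x R^2 z) -> exists w (y R^2 w & z = w)) — i.e. a generalized confluence (Geach) condition.
G1: fails — 1R²0, 1R²2 but no w with 0R²w and 2=w.
G2: fails — w0R²w1, w0R²w0 but no w with w1R²w and w0=w.
G3: fails — w1R²w2, w1R²w2 but no w with w2R²w and w2=w.
G4: condition met.
Valid on: G4.

G4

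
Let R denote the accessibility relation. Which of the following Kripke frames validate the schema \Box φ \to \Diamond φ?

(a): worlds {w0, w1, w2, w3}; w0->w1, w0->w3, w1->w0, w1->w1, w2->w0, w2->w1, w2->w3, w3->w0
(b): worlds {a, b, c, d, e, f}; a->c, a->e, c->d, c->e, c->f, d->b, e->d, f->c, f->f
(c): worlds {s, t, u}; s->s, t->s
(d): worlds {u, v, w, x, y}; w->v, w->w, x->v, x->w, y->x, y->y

(a)

This is the axiom for seriality; its first-order frame correspondent is \forall x \exists y Rxy.
(a): holds.
(b): fails — world b has no successor.
(c): fails — world u has no successor.
(d): fails — world u has no successor.
Valid on: (a).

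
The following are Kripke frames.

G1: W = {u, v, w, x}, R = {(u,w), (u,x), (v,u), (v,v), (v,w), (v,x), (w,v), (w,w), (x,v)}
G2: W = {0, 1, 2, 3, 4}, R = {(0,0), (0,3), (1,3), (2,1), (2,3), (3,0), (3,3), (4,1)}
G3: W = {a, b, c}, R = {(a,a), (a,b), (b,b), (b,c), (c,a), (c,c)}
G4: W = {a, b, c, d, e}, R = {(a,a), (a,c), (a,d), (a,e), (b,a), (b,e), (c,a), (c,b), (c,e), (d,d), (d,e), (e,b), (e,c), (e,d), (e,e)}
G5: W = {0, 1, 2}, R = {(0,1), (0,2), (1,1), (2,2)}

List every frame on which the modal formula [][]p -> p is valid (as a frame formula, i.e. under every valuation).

The schema corresponds to a generalized confluence (Geach) condition: forall x exists w (x R^2 w & x = w).
G1: fails — at u but no t with uR²t and u=t.
G2: fails — at 1 but no w with 1R²w and 1=w.
G3: condition met.
G4: condition met.
G5: fails — at 0 but no w with 0R²w and 0=w.

G3, G4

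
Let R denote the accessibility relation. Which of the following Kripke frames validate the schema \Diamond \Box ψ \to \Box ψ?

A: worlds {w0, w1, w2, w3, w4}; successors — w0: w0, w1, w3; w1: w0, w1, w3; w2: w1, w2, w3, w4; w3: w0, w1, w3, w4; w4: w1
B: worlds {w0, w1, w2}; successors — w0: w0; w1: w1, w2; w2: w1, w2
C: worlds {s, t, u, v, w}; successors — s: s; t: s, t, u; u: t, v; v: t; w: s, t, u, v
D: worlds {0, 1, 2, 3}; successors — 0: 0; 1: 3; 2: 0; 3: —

The schema corresponds to a generalized confluence (Geach) condition: \forall x \forall y \forall z ((xRy \wedge xRz) \to \exists w (yRw \wedge z = w)).
A: fails — w2Rw1, w2Rw2 but no w with w1Rw and w2=w.
B: condition met.
C: fails — tRs, tRt but no w* with sRw* and t=w*.
D: fails — 1R3, 1R3 but no w with 3Rw and 3=w.
Valid on: B.

B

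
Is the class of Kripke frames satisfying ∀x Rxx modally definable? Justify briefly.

Definable; □r → r defines it

This is a Sahlqvist condition; the T axiom □r → r defines it.
Suppose □r→r is valid. At any x set V(r)={w : Rxw}. Then □r holds at x, so r holds at x, i.e. Rxx.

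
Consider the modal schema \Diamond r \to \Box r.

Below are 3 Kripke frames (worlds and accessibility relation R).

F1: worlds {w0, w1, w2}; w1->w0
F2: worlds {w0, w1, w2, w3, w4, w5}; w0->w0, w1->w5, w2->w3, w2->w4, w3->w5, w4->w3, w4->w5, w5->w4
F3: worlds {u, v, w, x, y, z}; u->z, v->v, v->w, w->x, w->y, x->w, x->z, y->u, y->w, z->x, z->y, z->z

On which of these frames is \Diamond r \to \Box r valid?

Frame correspondent (Sahlqvist): \forall x \forall y \forall z (Rxy \wedge Rxz \to y = z) — i.e. partial functionality.
F1: satisfies the condition.
F2: fails — w2 sees both w3 and w4.
F3: fails — v sees both v and w.

F1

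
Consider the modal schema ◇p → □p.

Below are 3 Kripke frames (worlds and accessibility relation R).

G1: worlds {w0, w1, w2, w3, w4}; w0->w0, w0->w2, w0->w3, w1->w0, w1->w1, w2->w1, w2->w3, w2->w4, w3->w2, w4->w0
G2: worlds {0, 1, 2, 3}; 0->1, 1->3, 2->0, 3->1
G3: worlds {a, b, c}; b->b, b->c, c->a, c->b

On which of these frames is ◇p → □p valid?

G2

The schema corresponds to partial functionality: ∀x ∀y ∀z (Rxy ∧ Rxz → y = z).
G1: fails — w0 sees both w0 and w2.
G2: ✓.
G3: fails — b sees both b and c.
Valid on: G2.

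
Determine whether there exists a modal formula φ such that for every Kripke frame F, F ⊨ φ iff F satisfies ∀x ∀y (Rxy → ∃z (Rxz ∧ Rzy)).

This is a Sahlqvist condition; the C4 axiom □□p → □p defines it.
Suppose □□p→□p is valid. Take Rxy and set V(p)={w : xR²w}. Then □□p at x, so □p at x, so p at y, i.e. ∃z(Rxz∧Rzy).

Yes — defined by □□p → □p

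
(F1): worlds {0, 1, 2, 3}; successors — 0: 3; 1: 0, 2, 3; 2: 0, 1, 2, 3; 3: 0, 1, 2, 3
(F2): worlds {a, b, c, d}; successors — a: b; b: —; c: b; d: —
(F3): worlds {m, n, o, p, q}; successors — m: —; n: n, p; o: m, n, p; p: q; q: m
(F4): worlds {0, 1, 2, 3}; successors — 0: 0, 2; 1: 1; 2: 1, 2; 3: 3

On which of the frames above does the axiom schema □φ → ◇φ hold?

(F1), (F4)

This is the axiom for seriality; its first-order frame correspondent is ∀x ∃y Rxy.
(F1): satisfies the condition.
(F2): fails — world b has no successor.
(F3): fails — world m has no successor.
(F4): satisfies the condition.
Valid on: (F1), (F4).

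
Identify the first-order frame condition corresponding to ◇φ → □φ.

partial functionality

This schema is the CD axiom.
Its frame correspondent is partial functionality — ∀x ∀y ∀z (Rxy ∧ Rxz → y = z).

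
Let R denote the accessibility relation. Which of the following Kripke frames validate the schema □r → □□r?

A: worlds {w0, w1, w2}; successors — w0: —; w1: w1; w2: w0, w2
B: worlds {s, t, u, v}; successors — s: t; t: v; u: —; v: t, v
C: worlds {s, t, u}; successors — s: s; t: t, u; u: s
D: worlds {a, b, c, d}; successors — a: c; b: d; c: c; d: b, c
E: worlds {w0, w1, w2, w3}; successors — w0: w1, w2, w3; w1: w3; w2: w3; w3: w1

A

This is the axiom for transitivity; its first-order frame correspondent is ∀x ∀y ∀z (Rxy ∧ Ryz → Rxz).
A: ✓.
B: fails — Rtv and Rvt but not Rtt.
C: fails — Rtu and Rus but not Rts.
D: fails — Rdb and Rbd but not Rdd.
E: fails — Rw3w1 and Rw1w3 but not Rw3w3.
Valid on: A.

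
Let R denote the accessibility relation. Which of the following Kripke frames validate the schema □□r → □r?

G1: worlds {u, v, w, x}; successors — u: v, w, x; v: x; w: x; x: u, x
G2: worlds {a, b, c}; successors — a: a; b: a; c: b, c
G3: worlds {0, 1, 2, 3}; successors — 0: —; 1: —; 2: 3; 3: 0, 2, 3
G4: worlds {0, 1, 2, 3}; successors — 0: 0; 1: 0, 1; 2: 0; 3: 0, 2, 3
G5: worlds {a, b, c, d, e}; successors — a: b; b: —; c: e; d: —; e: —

G2, G3, G4

The schema corresponds to density: ∀x ∀y (Rxy → ∃z (Rxz ∧ Rzy)).
G1: fails — Ruv but no z with Ruz and Rzv.
G2: holds.
G3: holds.
G4: holds.
G5: fails — Rab but no z with Raz and Rzb.
Valid on: G2, G3, G4.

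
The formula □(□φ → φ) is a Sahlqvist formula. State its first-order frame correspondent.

This is the T□ axiom.
Its frame correspondent is shift-reflexivity — ∀x ∀y (Rxy → Ryy).

shift-reflexivity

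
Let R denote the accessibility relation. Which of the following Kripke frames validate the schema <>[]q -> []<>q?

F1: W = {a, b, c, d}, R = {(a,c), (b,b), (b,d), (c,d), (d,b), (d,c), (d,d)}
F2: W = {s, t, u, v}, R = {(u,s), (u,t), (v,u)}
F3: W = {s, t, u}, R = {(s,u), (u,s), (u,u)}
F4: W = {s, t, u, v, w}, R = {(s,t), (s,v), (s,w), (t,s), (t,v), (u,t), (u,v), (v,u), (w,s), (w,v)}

F1, F3

This is the axiom for convergence; its first-order frame correspondent is forall x forall y forall z (Rxy & Rxz -> exists w (Ryw & Rzw)).
F1: satisfies the condition.
F2: fails — Rus and Rus but s and s have no common successor.
F3: satisfies the condition.
F4: fails — Rsv and Rsw but v and w have no common successor.
Valid on: F1, F3.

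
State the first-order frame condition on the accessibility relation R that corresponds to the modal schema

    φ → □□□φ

∀x ∀z (xR³z → ∃w (x = w ∧ z = w))

This is a Sahlqvist (Geach-type) schema ◇^0□^0φ → □^3◇^0φ.
Minimal-valuation argument: fix x; take any y with xR^0y and any z with xR^3z. Set V(φ) to the set of worlds R-reachable from y in exactly 0 steps. Then □^0φ holds at y, so the antecedent holds at x; validity forces ◇^0φ at z, giving a w with zR^0w and yR^0w.
First-order correspondent: ∀x ∀z (xR³z → ∃w (x = w ∧ z = w)).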